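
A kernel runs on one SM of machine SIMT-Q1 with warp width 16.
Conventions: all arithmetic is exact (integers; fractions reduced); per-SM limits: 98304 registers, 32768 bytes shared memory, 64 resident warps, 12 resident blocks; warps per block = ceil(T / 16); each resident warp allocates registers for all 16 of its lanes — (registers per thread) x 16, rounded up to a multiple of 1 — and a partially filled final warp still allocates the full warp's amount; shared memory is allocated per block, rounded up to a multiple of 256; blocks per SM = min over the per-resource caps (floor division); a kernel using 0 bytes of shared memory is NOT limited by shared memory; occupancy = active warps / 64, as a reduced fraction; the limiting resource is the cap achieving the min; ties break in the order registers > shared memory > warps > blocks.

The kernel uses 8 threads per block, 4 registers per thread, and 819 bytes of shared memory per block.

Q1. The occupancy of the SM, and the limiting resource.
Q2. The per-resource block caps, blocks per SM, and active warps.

Answer: occupancy 3/16, limited by blocks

registers: 1536 blocks
shared memory: 32 blocks
warps: 64 blocks
blocks: 12 blocks

Answer: 12 blocks, 12 active warps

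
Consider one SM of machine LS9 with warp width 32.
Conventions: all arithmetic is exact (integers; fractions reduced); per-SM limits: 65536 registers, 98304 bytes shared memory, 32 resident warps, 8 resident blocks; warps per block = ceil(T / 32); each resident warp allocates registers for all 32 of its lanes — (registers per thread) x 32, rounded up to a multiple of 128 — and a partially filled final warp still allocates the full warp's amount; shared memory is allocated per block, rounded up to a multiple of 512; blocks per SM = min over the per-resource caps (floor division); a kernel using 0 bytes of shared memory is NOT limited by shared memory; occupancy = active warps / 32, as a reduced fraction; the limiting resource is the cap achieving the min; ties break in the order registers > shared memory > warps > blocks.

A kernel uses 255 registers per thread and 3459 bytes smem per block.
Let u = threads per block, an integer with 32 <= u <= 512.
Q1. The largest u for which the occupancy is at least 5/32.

Answer: u = 256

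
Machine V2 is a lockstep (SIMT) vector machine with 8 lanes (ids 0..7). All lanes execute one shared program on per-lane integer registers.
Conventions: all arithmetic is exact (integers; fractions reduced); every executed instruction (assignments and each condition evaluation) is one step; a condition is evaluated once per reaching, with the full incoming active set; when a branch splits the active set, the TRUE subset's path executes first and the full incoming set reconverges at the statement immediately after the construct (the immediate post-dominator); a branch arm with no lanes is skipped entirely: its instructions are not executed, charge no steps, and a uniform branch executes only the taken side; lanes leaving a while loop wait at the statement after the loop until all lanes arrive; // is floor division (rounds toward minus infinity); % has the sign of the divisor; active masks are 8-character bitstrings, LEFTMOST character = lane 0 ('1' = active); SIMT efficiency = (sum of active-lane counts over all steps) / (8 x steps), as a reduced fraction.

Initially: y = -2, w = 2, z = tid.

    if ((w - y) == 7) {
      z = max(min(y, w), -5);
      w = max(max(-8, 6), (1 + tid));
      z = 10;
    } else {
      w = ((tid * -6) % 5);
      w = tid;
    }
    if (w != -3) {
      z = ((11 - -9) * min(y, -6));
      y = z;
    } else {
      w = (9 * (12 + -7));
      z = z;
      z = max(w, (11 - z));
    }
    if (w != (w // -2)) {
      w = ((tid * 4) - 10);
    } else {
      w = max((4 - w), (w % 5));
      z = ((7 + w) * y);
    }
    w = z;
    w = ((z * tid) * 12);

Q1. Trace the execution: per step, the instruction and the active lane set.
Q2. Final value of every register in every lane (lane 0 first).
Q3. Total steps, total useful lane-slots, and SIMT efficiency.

step 0: eval ((w - y) == 7)          11111111
step 1: w <- ((tid * -6) % 5)        11111111
step 2: w <- tid                     11111111
step 3: eval (w != -3)               11111111
step 4: z <- ((11 - -9) * min(y, -6)) 11111111
step 5: y <- z                       11111111
step 6: eval (w != (w // -2))        11111111
step 7: w <- ((tid * 4) - 10)        01111111
step 8: w <- max((4 - w), (w % 5))   10000000
step 9: z <- ((7 + w) * y)           10000000
step 10: w <- z                       11111111
step 11: w <- ((z * tid) * 12)        11111111

Answer: 12 steps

y: -120,-120,-120,-120,-120,-120,-120,-120
w: 0,-1440,-2880,-4320,-5760,-7200,-8640,-10080
z: -1320,-120,-120,-120,-120,-120,-120,-120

steps = 12; useful = 81; efficiency = 81/96 = 27/32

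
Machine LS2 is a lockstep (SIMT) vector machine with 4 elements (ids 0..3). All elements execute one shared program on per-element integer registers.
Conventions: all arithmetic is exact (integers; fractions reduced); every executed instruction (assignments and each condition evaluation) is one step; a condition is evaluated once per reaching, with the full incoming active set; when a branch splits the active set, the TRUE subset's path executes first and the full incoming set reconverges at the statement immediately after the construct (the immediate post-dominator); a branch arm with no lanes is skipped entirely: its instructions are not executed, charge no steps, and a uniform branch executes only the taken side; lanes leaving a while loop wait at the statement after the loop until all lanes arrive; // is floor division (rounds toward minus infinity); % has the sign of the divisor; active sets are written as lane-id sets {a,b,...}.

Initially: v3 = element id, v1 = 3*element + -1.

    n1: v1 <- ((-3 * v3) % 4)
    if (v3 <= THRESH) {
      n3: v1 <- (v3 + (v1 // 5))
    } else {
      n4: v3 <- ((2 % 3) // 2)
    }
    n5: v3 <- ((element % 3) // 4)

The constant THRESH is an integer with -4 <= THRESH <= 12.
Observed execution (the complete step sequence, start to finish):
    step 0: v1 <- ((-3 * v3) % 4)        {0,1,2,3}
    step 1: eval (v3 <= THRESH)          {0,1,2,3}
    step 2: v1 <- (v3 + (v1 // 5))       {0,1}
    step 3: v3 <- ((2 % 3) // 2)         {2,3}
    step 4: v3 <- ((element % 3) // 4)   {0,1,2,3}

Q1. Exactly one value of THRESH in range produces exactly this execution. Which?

Answer: THRESH = 1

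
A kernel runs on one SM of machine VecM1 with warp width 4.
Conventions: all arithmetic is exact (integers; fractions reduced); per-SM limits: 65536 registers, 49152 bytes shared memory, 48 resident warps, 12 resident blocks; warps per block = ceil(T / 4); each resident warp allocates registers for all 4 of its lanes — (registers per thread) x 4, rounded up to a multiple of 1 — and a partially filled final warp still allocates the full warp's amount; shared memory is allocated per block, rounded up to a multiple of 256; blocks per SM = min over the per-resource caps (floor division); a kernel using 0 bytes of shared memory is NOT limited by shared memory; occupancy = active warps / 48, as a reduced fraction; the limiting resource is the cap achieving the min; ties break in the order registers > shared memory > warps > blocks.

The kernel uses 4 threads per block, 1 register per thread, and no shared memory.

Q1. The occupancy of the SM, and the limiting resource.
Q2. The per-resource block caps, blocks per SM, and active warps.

Answer: occupancy 1/4, limited by blocks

registers: 16384 blocks
shared memory: no limit (kernel uses none)
warps: 48 blocks
blocks: 12 blocks

Answer: 12 blocks, 12 active warps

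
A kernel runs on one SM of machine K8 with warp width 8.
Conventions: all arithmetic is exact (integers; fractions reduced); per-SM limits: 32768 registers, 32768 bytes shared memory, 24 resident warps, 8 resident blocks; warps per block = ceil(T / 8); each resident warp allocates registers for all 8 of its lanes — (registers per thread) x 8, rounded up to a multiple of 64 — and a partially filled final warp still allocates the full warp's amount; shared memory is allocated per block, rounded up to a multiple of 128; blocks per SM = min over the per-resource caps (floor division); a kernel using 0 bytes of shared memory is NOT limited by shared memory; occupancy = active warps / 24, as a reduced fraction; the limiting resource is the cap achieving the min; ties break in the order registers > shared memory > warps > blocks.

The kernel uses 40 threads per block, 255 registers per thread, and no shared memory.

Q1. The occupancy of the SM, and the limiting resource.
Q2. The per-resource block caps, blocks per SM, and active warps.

Answer: occupancy 5/8, limited by registers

registers: 3 blocks
shared memory: no limit (kernel uses none)
warps: 4 blocks
blocks: 8 blocks

Answer: 3 blocks, 15 active warps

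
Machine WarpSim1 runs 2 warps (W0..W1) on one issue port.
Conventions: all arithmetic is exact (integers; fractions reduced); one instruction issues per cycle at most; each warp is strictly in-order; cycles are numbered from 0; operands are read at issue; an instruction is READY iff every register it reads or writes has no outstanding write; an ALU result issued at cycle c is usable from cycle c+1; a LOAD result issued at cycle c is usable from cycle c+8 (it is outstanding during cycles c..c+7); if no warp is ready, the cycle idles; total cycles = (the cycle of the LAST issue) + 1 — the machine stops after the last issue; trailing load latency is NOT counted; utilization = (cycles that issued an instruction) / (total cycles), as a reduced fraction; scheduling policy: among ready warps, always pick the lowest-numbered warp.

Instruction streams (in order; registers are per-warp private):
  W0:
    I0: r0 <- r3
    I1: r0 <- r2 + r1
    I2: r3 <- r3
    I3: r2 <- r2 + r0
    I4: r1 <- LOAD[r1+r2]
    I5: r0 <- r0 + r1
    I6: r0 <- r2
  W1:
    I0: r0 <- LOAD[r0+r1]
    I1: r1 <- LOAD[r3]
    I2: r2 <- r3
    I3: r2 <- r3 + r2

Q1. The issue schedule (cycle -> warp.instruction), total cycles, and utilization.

cycle 0: W0.I0
cycle 1: W0.I1
cycle 2: W0.I2
cycle 3: W0.I3
cycle 4: W0.I4
cycle 5: W1.I0
cycle 6: W1.I1
cycle 7: W1.I2
cycle 8: W1.I3
cycle 9: idle
cycle 10: idle
cycle 11: idle
cycle 12: W0.I5
cycle 13: W0.I6

Answer: 14 cycles, utilization 11/14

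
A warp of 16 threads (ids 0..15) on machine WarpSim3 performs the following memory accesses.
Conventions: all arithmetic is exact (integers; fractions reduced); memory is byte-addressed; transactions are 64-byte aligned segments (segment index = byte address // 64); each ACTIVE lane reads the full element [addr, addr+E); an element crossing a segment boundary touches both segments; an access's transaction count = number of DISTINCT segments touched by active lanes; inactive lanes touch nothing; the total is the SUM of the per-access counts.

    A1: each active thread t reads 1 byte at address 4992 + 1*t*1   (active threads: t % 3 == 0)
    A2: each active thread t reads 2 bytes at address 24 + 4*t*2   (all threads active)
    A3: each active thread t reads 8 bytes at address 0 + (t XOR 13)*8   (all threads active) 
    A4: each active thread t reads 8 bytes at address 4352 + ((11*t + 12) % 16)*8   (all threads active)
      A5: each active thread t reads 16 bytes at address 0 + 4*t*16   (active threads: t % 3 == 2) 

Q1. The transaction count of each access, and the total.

A1: 1 transaction
A2: 3 transactions
A3: 2 transactions
A4: 2 transactions
A5: 5 transactions

Answer: 1,3,2,2,5; total 13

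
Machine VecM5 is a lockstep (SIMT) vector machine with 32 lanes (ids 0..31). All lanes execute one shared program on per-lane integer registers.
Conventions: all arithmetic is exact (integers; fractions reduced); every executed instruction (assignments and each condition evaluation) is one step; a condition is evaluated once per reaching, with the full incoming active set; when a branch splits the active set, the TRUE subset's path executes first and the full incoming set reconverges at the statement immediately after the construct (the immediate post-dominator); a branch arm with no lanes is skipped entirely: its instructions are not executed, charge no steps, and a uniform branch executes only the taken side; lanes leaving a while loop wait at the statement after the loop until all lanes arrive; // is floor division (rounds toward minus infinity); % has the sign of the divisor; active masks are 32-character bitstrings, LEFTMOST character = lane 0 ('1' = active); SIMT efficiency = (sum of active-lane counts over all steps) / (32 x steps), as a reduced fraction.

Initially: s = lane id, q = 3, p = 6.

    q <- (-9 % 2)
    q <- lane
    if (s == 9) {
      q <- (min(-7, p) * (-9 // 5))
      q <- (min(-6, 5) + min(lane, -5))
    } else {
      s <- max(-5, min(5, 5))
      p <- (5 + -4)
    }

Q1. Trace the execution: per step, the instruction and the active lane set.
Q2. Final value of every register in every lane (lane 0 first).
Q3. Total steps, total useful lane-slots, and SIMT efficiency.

step 0: q <- (-9 % 2)                11111111111111111111111111111111
step 1: q <- lane                    11111111111111111111111111111111
step 2: eval (s == 9)                11111111111111111111111111111111
step 3: q <- (min(-7, p) * (-9 // 5)) 00000000010000000000000000000000
step 4: q <- (min(-6, 5) + min(lane, -5)) 00000000010000000000000000000000
step 5: s <- max(-5, min(5, 5))      11111111101111111111111111111111
step 6: p <- (5 + -4)                11111111101111111111111111111111

Answer: 7 steps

s: 5,5,5,5,5,5,5,5,5,9,5,5,5,5,5,5,5,5,5,5,5,5,5,5,5,5,5,5,5,5,5,5
q: 0,1,2,3,4,5,6,7,8,-11,10,11,12,13,14,15,16,17,18,19,20,21,22,23,24,25,26,27,28,29,30,31
p: 1,1,1,1,1,1,1,1,1,6,1,1,1,1,1,1,1,1,1,1,1,1,1,1,1,1,1,1,1,1,1,1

steps = 7; useful = 160; efficiency = 160/224 = 5/7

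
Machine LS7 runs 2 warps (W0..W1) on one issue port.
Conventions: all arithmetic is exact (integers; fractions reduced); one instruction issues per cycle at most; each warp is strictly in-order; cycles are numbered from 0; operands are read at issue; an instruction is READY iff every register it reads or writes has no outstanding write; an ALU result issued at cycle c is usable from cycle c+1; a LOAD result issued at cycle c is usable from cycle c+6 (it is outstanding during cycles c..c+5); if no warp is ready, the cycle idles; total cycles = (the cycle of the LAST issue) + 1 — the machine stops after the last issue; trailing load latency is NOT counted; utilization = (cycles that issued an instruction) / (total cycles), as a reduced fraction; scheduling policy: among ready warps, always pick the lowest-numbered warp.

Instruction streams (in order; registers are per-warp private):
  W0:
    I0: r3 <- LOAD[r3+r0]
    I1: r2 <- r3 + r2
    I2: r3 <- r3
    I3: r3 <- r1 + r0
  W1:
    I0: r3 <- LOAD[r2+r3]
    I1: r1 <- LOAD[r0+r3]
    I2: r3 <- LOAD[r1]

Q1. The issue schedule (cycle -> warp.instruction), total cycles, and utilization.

cycle 0: W0.I0
cycle 1: W1.I0
cycle 2: idle
cycle 3: idle
cycle 4: idle
cycle 5: idle
cycle 6: W0.I1
cycle 7: W0.I2
cycle 8: W0.I3
cycle 9: W1.I1
cycle 10: idle
cycle 11: idle
cycle 12: idle
cycle 13: idle
cycle 14: idle
cycle 15: W1.I2

Answer: 16 cycles, utilization 7/16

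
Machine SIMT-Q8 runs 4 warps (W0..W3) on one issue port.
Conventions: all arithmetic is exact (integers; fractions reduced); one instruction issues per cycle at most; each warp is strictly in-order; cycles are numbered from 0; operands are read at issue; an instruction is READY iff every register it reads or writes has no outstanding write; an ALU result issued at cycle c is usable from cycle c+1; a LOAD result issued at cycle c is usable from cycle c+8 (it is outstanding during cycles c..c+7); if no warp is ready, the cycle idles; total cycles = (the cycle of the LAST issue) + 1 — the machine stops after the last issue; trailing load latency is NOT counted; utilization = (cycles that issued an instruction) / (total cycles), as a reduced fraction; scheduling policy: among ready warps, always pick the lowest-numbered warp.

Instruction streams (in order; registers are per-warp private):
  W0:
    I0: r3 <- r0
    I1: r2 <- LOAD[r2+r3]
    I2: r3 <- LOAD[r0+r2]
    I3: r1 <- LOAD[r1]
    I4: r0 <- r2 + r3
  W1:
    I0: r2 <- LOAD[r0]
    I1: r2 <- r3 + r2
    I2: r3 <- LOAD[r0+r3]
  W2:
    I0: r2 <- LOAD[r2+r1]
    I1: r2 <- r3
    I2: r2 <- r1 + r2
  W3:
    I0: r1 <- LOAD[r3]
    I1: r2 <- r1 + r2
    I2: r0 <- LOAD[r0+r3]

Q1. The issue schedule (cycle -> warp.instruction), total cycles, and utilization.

cycle 0: W0.I0
cycle 1: W0.I1
cycle 2: W1.I0
cycle 3: W2.I0
cycle 4: W3.I0
cycle 5: idle
cycle 6: idle
cycle 7: idle
cycle 8: idle
cycle 9: W0.I2
cycle 10: W0.I3
cycle 11: W1.I1
cycle 12: W1.I2
cycle 13: W2.I1
cycle 14: W2.I2
cycle 15: W3.I1
cycle 16: W3.I2
cycle 17: W0.I4

Answer: 18 cycles, utilization 7/9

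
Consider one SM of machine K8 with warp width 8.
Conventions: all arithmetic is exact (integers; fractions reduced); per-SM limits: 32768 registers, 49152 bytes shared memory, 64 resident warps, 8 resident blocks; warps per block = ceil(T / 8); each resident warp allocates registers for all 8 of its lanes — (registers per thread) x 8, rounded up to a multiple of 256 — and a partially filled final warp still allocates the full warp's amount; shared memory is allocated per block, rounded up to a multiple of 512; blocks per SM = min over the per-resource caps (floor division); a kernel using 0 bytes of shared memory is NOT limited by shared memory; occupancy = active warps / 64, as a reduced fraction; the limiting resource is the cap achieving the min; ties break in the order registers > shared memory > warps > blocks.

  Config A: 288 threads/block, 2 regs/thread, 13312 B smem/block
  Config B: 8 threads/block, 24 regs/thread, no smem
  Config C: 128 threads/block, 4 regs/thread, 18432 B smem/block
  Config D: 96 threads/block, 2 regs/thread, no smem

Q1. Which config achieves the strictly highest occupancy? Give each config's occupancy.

occupancies: A 9/16, B 1/8, C 1/2, D 15/16

Answer: D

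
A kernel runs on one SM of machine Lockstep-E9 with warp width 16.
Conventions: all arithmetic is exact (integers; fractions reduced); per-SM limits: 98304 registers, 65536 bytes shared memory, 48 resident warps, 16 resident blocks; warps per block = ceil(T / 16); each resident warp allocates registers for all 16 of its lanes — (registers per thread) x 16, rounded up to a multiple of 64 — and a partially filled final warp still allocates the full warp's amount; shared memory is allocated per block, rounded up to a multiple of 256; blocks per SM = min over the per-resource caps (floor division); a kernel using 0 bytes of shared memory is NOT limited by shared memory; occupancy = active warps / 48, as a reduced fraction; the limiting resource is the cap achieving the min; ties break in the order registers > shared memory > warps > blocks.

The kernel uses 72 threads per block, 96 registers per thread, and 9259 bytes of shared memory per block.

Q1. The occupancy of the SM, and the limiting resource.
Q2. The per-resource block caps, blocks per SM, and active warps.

Answer: occupancy 5/8, limited by shared memory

registers: 12 blocks
shared memory: 6 blocks
warps: 9 blocks
blocks: 16 blocks

Answer: 6 blocks, 30 active warps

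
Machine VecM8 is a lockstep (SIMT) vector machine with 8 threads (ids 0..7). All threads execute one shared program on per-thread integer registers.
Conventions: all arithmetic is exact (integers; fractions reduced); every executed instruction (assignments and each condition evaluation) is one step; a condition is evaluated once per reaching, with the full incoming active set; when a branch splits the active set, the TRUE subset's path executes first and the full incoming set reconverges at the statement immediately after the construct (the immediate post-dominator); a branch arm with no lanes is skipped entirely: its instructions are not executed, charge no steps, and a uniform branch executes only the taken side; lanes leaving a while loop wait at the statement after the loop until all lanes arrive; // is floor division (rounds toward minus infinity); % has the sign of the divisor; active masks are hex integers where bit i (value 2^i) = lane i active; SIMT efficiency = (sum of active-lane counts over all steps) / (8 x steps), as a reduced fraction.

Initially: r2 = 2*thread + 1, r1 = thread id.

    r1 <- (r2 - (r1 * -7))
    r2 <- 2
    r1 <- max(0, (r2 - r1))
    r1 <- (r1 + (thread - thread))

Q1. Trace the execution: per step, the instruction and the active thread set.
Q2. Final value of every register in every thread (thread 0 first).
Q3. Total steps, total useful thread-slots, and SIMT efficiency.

step 0: r1 <- (r2 - (r1 * -7))       0xff
step 1: r2 <- 2                      0xff
step 2: r1 <- max(0, (r2 - r1))      0xff
step 3: r1 <- (r1 + (thread - thread)) 0xff

Answer: 4 steps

r2: 2,2,2,2,2,2,2,2
r1: 1,0,0,0,0,0,0,0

steps = 4; useful = 32; efficiency = 32/32 = 1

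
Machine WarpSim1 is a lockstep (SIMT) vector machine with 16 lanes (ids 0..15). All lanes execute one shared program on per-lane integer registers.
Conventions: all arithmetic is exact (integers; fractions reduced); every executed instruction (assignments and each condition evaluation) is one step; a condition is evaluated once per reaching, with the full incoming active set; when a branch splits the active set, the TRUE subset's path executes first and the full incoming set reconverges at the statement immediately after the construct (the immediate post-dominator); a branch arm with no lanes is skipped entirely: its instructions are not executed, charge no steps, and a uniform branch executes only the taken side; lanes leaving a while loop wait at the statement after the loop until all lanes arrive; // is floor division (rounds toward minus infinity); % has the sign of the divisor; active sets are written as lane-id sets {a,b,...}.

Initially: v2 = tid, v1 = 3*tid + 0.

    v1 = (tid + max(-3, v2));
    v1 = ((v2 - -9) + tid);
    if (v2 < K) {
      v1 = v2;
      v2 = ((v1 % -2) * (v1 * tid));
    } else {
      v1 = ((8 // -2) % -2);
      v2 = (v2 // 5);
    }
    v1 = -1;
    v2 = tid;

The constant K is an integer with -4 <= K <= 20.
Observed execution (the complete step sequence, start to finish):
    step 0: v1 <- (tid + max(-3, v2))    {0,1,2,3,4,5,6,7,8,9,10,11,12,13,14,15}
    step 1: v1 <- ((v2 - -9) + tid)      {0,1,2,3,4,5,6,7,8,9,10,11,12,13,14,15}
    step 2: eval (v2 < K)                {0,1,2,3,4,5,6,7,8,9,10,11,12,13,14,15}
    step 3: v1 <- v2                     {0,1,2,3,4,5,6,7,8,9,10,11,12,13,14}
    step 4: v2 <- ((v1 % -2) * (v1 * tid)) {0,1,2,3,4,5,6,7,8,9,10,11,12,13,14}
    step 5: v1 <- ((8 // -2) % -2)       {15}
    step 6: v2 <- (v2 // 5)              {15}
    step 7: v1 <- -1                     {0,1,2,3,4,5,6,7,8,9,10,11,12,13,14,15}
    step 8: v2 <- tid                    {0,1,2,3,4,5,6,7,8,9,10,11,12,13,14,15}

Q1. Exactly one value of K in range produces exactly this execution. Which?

Answer: K = 15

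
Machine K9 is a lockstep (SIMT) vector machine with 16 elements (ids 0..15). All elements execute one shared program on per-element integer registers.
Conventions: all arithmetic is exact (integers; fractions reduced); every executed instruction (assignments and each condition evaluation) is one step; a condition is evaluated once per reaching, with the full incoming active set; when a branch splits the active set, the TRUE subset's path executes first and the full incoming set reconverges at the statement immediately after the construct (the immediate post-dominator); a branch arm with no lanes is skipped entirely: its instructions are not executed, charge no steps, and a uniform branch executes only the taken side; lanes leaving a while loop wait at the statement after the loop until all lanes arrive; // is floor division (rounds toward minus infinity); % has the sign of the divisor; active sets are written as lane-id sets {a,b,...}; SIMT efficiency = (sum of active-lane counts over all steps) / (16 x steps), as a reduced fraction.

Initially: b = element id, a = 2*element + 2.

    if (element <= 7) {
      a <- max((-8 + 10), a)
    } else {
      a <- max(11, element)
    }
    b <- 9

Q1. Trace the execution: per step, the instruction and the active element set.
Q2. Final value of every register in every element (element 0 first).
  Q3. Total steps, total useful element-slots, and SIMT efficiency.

step 0: eval (element <= 7)          {0,1,2,3,4,5,6,7,8,9,10,11,12,13,14,15}
step 1: a <- max((-8 + 10), a)       {0,1,2,3,4,5,6,7}
step 2: a <- max(11, element)        {8,9,10,11,12,13,14,15}
step 3: b <- 9                       {0,1,2,3,4,5,6,7,8,9,10,11,12,13,14,15}

Answer: 4 steps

b: 9,9,9,9,9,9,9,9,9,9,9,9,9,9,9,9
a: 2,4,6,8,10,12,14,16,11,11,11,11,12,13,14,15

steps = 4; useful = 48; efficiency = 48/64 = 3/4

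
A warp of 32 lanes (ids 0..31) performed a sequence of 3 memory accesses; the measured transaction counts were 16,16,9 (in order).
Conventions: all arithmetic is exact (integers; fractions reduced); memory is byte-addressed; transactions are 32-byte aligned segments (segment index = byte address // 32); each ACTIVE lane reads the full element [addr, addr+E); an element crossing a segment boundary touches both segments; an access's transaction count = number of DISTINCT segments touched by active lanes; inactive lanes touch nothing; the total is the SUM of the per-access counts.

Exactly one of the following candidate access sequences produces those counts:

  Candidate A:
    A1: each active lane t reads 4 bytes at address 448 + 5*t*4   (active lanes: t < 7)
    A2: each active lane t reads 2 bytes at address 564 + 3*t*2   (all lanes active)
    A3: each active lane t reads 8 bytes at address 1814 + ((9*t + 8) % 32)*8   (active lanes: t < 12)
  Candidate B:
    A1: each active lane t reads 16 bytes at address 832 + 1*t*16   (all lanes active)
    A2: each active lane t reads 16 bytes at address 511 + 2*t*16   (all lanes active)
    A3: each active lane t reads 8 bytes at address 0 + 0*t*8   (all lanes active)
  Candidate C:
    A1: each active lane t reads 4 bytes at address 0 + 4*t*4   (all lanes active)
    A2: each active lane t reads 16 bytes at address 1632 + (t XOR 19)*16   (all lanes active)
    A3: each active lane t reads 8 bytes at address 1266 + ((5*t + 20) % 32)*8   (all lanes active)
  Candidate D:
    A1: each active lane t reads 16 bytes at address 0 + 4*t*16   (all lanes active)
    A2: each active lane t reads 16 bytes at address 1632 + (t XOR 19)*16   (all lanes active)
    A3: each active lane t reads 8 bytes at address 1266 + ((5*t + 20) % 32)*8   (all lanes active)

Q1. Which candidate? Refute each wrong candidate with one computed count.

A: A1 gives 4 transactions, not 16
B: A2 gives 33 transactions, not 16
D: A1 gives 32 transactions, not 16
C: all counts match (16,16,9)

Answer: C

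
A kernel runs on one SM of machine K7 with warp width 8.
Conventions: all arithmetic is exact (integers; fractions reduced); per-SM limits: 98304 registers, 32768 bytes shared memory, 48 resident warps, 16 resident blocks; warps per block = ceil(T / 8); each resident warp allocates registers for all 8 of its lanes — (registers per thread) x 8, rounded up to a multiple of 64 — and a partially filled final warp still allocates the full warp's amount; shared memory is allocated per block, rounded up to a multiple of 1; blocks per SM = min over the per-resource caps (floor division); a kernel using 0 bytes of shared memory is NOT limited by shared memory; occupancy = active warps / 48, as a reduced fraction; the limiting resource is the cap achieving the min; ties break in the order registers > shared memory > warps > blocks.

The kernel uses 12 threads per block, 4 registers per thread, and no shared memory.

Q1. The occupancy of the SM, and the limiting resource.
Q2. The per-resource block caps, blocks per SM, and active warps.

Answer: occupancy 2/3, limited by blocks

registers: 768 blocks
shared memory: no limit (kernel uses none)
warps: 24 blocks
blocks: 16 blocks

Answer: 16 blocks, 32 active warps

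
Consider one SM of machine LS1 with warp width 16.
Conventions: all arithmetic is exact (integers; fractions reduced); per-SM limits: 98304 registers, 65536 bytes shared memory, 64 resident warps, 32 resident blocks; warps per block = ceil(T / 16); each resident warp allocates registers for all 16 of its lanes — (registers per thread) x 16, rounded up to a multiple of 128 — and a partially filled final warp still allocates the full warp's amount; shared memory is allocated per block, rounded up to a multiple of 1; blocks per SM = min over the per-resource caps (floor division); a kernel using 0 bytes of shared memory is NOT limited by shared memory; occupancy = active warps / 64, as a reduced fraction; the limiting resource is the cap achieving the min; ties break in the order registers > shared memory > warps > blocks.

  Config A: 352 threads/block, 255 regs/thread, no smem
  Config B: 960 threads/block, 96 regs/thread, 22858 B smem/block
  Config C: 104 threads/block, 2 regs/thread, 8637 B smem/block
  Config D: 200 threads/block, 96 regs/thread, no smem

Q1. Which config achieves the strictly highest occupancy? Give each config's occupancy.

occupancies: A 11/32, B 15/16, C 49/64, D 13/16

Answer: B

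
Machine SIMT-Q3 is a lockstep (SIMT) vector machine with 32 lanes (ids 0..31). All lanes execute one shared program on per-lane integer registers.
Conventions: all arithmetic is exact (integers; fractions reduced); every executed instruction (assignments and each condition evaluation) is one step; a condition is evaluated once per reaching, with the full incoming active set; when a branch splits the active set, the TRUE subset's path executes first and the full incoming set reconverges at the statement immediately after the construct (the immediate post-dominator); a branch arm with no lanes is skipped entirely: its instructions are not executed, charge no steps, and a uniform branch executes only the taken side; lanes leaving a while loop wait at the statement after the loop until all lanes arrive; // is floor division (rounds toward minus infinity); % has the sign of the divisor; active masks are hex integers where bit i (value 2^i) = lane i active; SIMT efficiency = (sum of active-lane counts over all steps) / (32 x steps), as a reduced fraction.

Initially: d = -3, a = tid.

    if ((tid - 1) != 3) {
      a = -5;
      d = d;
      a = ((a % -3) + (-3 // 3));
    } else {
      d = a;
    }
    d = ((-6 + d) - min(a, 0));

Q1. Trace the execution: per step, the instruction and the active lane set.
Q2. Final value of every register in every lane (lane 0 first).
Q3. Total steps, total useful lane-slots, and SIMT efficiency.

step 0: eval ((tid - 1) != 3)        0xffffffff
step 1: a <- -5                      0xffffffef
step 2: d <- d                       0xffffffef
step 3: a <- ((a % -3) + (-3 // 3))  0xffffffef
step 4: d <- a                       0x00000010
step 5: d <- ((-6 + d) - min(a, 0))  0xffffffff

Answer: 6 steps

d: -6,-6,-6,-6,-2,-6,-6,-6,-6,-6,-6,-6,-6,-6,-6,-6,-6,-6,-6,-6,-6,-6,-6,-6,-6,-6,-6,-6,-6,-6,-6,-6
a: -3,-3,-3,-3,4,-3,-3,-3,-3,-3,-3,-3,-3,-3,-3,-3,-3,-3,-3,-3,-3,-3,-3,-3,-3,-3,-3,-3,-3,-3,-3,-3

steps = 6; useful = 158; efficiency = 158/192 = 79/96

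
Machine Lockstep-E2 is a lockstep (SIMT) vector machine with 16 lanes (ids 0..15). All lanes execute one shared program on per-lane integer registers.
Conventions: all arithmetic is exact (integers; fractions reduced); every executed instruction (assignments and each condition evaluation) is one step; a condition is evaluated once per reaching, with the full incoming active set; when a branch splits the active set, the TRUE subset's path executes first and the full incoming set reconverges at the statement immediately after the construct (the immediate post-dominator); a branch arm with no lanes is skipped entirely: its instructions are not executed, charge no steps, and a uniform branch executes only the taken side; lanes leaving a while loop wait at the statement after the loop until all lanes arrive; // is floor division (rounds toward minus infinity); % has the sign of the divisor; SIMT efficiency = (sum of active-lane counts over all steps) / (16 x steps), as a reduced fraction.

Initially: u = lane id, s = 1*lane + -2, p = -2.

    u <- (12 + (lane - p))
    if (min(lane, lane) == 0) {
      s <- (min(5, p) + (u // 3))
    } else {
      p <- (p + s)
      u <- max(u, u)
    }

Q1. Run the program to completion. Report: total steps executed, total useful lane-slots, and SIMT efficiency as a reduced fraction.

Answer: 5 steps, 63 useful, 63/80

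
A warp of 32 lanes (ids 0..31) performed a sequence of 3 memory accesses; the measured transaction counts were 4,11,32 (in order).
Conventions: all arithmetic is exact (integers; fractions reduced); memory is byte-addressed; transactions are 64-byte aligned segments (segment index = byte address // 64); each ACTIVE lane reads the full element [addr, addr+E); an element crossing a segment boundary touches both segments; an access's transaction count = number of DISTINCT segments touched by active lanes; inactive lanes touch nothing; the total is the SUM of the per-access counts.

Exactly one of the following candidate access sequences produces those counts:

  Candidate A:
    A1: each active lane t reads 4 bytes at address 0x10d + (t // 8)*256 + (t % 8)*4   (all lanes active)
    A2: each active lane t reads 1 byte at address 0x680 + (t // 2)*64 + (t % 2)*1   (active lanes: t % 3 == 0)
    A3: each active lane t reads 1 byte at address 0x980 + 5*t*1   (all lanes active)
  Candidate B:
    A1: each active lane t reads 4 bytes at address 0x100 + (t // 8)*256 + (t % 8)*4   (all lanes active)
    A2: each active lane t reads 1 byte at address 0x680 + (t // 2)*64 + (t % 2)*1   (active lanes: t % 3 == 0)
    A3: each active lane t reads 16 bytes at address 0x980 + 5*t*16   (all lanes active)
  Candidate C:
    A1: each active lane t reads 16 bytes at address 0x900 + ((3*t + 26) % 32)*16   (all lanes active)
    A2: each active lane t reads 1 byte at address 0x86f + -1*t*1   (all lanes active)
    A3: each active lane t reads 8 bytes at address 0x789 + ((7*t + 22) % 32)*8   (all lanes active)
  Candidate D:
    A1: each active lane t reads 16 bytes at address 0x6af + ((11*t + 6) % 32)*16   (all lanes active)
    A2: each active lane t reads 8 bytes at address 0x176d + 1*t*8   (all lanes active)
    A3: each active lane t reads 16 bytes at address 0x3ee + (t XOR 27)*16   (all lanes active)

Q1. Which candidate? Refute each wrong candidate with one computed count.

A: A3 gives 3 transactions, not 32
C: A1 gives 8 transactions, not 4
D: A1 gives 9 transactions, not 4
B: all counts match (4,11,32)

Answer: B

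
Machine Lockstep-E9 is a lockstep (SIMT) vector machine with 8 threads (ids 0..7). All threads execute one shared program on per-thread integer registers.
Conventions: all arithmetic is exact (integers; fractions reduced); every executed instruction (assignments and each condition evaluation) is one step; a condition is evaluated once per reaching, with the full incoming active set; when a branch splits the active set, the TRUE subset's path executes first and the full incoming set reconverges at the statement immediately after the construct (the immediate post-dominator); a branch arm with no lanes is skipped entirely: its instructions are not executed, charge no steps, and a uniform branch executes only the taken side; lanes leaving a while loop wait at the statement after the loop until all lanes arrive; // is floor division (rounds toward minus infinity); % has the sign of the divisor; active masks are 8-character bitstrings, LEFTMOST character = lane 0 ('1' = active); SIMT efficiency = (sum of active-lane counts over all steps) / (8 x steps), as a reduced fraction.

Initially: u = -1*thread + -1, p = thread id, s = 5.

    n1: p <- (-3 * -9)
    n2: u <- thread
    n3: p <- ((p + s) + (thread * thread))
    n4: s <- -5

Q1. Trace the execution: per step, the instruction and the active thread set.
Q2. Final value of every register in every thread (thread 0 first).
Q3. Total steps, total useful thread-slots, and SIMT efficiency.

step 0: p <- (-3 * -9)               11111111
step 1: u <- thread                  11111111
step 2: p <- ((p + s) + (thread * thread)) 11111111
step 3: s <- -5                      11111111

Answer: 4 steps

u: 0,1,2,3,4,5,6,7
p: 32,33,36,41,48,57,68,81
s: -5,-5,-5,-5,-5,-5,-5,-5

steps = 4; useful = 32; efficiency = 32/32 = 1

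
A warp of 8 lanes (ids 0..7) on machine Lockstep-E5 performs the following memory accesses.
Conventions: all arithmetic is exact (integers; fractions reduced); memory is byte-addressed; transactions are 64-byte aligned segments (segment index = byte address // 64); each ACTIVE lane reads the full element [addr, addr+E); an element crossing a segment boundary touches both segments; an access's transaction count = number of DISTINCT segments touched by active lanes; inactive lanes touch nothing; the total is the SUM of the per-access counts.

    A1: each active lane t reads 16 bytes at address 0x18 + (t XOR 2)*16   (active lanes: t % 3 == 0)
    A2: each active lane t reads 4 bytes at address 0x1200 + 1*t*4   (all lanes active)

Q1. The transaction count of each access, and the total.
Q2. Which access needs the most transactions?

A1: 2 transactions
A2: 1 transaction

Answer: 2,1; total 3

Answer: A1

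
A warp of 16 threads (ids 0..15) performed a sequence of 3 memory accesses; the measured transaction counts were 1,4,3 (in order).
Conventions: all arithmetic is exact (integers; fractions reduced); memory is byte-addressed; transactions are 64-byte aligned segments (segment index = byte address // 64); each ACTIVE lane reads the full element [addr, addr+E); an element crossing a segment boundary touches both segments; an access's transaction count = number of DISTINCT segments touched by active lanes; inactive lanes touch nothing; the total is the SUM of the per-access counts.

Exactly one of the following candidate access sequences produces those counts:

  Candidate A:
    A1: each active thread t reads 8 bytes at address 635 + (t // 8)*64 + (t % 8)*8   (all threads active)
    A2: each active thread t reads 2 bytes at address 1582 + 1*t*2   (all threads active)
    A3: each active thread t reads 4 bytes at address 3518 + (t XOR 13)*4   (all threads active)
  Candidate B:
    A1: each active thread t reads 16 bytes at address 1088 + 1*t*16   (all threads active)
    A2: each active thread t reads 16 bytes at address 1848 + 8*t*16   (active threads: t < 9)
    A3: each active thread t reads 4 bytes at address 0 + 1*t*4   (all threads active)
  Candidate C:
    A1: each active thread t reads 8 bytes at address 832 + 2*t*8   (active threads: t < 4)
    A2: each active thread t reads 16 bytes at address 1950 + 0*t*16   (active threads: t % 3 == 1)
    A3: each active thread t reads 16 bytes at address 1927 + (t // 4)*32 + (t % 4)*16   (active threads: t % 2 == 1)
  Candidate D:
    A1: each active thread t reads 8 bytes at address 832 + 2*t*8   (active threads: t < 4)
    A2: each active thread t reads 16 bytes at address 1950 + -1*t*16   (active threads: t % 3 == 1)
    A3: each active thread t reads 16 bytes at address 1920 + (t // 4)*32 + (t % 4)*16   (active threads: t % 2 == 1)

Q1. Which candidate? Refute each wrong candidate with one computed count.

A: A1 gives 3 transactions, not 1
B: A1 gives 4 transactions, not 1
C: A2 gives 1 transaction, not 4
D: all counts match (1,4,3)

Answer: D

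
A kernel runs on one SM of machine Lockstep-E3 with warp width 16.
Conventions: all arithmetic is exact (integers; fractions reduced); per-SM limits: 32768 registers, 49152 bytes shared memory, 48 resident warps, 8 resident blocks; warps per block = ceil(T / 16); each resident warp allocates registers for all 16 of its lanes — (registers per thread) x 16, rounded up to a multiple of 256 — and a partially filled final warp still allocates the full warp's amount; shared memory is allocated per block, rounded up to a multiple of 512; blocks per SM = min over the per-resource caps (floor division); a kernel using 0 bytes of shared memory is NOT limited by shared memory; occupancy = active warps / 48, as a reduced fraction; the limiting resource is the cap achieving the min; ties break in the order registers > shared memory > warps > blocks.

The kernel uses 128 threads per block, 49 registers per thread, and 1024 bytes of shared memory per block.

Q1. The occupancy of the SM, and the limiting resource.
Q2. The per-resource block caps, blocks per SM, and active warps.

Answer: occupancy 2/3, limited by registers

registers: 4 blocks
shared memory: 48 blocks
warps: 6 blocks
blocks: 8 blocks

Answer: 4 blocks, 32 active warps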